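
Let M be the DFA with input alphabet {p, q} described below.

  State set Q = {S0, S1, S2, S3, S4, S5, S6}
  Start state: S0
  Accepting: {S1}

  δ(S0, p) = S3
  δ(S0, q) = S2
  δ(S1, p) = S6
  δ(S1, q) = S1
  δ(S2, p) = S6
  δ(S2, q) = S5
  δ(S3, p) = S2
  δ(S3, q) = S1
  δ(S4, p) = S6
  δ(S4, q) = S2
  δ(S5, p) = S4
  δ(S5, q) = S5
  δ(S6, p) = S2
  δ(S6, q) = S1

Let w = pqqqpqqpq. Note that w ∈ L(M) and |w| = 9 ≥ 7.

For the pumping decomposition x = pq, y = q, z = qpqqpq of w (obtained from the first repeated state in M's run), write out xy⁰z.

xy⁰z = xz = pq·qpqqpq = pqqpqqpq.
Reading y = q takes M from S1 back to S1, so after x the machine is still in S1, and z then leads to the accepting state S1. Hence pqqpqqpq ∈ L(M).

pqqpqqpq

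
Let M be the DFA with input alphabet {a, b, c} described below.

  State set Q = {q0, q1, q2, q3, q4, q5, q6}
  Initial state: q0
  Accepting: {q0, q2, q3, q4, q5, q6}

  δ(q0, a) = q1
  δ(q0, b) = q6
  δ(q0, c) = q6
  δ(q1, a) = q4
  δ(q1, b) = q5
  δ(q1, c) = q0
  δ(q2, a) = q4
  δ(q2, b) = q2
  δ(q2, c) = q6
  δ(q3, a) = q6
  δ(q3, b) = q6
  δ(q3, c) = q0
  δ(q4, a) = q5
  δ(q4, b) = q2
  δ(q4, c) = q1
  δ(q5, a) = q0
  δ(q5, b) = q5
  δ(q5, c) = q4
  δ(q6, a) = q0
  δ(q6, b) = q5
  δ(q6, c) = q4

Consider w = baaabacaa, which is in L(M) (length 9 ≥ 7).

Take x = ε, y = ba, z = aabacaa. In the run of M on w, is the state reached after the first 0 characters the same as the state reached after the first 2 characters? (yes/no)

Run of M on the first 2 characters of w = b a:
  step 0: q0  (start)
  step 1: q6  (read b: q0→q6)
  step 2: q0  (read a: q6→q0)

After x (step 0): q0. After xy (step 2): q0.
They match, so y = ba drives M around a cycle from q0 back to itself; pumping y any number of times keeps M in q0 before reading z, and xyⁱz ∈ L(M) for every i ≥ 0.

yes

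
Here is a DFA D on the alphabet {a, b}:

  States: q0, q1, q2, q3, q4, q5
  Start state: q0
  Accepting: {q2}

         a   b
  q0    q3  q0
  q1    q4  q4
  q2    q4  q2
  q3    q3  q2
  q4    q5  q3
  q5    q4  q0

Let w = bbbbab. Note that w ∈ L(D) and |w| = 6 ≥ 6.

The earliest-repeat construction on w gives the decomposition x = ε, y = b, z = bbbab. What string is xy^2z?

bbbbbab

xy^2z = ε·b·b·bbbab = bbbbbab.
Reading y = b takes D from q0 back to q0, so after x·y·y the machine is still in q0, and z then leads to the accepting state q2. Hence bbbbbab ∈ L(D).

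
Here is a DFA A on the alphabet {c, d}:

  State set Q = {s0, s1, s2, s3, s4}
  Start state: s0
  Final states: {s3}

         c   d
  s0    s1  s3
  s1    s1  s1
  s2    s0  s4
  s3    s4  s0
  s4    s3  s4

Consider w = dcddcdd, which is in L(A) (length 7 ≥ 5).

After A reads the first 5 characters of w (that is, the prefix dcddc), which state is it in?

s3

Run of A on the first 5 characters of w = d c d d c:
  step 0: s0  (start)
  step 1: s3  (read d: s0→s3)
  step 2: s4  (read c: s3→s4)
  step 3: s4  (read d: s4→s4)
  step 4: s4  (read d: s4→s4)
  step 5: s3  (read c: s4→s3)

After reading 5 characters, A is in state s3.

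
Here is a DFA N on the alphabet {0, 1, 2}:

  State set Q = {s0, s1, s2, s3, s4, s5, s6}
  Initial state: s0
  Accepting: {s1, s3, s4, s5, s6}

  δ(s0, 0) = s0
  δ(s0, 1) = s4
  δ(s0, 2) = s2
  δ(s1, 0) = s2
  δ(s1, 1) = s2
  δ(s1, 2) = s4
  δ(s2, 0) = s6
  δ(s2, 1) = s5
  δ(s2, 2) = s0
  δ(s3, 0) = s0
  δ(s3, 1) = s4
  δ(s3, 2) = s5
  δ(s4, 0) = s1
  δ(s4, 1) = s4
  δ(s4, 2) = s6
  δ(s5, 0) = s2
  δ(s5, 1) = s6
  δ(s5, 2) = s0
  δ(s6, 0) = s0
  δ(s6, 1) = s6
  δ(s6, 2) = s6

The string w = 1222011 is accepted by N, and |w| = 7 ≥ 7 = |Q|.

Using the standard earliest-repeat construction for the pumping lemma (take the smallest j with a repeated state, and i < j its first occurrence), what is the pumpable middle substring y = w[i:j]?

2

State sequence: s0 -1-> s4 -2-> s6 -2-> s6 -2-> s6 -0-> s0 -1-> s4 -1-> s4
First repeat at step 3: s6 was already visited.

So i = 2, j = 3, giving x = w[0:2] = 12, y = w[2:3] = 2, z = w[3:7] = 2011.
Check: |xy| = 3 ≤ 7 and |y| = 1 ≥ 1. Reading y takes N from s6 back to s6, so every xyⁱz is accepted.
The DFA has 7 states, so the proof of the pumping lemma guarantees a repeated state among the first 7+1 visited; the segment between the two visits is the pumpable y.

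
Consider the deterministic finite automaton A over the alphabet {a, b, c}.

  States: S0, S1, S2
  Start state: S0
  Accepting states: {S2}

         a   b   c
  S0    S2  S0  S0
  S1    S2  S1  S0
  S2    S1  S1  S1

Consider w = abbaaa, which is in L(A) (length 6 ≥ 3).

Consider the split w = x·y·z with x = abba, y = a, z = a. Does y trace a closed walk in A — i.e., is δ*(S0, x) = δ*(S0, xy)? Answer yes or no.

no

Run of A on the first 5 characters of w = a b b a a:
  step 0: S0  (start)
  step 1: S2  (read a: S0→S2)
  step 2: S1  (read b: S2→S1)
  step 3: S1  (read b: S1→S1)
  step 4: S2  (read a: S1→S2)
  step 5: S1  (read a: S2→S1)

After x (step 4): S2. After xy (step 5): S1.
They differ (S2 ≠ S1), so y is not a cycle from the state after x; this split is not the one the pumping-lemma construction produces, and pumping y need not keep the string in L(A).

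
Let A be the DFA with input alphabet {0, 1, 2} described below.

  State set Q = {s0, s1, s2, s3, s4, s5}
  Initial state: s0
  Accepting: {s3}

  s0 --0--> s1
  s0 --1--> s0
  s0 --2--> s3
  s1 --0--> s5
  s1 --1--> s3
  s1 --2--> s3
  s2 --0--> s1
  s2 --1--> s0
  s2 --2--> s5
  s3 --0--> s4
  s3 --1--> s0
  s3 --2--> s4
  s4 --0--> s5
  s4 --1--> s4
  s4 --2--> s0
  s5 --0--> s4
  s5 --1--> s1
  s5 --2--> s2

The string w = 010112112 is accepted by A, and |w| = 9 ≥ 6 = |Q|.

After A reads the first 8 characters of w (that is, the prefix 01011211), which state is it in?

Run of A on the first 8 characters of w = 0 1 0 1 1 2 1 1:
  step 0: s0  (start)
  step 1: s1  (read 0: s0→s1)
  step 2: s3  (read 1: s1→s3)
  step 3: s4  (read 0: s3→s4)
  step 4: s4  (read 1: s4→s4)
  step 5: s4  (read 1: s4→s4)
  step 6: s0  (read 2: s4→s0)
  step 7: s0  (read 1: s0→s0)
  step 8: s0  (read 1: s0→s0)

After reading 8 characters, A is in state s0.
(This kind of state-tracing is the core of the pumping-lemma construction: with 6 states, pigeonhole forces a repeat within the first 6 steps.)

s0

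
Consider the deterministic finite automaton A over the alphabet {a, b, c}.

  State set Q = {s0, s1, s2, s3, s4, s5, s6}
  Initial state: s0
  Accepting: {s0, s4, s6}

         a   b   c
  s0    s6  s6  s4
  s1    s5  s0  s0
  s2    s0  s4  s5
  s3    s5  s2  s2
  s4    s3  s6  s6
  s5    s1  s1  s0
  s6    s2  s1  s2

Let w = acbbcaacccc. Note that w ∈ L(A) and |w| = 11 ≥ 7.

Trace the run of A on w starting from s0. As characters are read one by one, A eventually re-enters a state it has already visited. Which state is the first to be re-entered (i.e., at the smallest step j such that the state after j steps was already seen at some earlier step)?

s6

State sequence: s0 -a-> s6 -c-> s2 -b-> s4 -b-> s6 -c-> s2 -a-> s0 -a-> s6 -c-> s2 -c-> s5 -c-> s0 -c-> s4
First repeat at step 4: s6 was already visited.

The earliest repeat is at step j = 4: A is in s6, which it already visited at step i = 1.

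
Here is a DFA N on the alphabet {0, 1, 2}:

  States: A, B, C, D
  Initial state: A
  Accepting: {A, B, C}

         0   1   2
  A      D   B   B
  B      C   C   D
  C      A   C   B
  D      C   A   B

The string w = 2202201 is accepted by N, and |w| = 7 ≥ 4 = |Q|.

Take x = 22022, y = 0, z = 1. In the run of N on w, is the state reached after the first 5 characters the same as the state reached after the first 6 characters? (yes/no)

State sequence: A -2-> B -2-> D -0-> C -2-> B -2-> D -0-> C

After x (step 5): D. After xy (step 6): C.
They differ (D ≠ C), so y is not a cycle from the state after x; this split is not the one the pumping-lemma construction produces, and pumping y need not keep the string in L(N).

no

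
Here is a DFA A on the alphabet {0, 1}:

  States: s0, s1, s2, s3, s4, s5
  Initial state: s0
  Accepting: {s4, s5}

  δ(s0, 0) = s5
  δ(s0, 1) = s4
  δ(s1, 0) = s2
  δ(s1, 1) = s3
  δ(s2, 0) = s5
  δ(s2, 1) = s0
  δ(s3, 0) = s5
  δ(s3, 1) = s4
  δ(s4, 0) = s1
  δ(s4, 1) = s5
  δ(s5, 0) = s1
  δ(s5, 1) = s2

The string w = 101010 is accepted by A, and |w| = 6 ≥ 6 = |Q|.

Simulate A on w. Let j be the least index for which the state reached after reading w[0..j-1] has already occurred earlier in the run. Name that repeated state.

s5

State sequence: s0 -1-> s4 -0-> s1 -1-> s3 -0-> s5 -1-> s2 -0-> s5
First repeat at step 6: s5 was already visited.

The earliest repeat is at step j = 6: A is in s5, which it already visited at step i = 4.
Pumping length from the standard proof: p = 6 (the number of states). The repeated state found above gives |xy| = j ≤ 6 and |y| = j − i ≥ 1.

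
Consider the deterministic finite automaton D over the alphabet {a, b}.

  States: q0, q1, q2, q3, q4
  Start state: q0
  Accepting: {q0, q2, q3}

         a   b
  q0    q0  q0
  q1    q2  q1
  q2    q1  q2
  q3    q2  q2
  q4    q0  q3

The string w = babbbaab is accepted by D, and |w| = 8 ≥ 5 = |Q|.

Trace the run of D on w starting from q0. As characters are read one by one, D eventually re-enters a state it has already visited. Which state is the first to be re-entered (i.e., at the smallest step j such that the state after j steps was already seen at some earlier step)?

State sequence: q0 -b-> q0 -a-> q0 -b-> q0 -b-> q0 -b-> q0 -a-> q0 -a-> q0 -b-> q0
First repeat at step 1: q0 was already visited.

The earliest repeat is at step j = 1: D is in q0, which it already visited at step i = 0.
Since D has 5 states, any run of length ≥ 5 visits 5+1 states, so by pigeonhole some state repeats within the first 5 steps — that repeat gives the pumpable loop.

q0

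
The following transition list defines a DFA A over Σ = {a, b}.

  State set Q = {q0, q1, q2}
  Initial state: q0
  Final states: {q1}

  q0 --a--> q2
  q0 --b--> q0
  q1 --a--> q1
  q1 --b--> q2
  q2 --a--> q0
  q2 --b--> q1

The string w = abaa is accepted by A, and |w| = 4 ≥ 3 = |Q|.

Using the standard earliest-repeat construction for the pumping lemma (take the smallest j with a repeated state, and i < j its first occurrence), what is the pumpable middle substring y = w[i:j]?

State sequence: q0 -a-> q2 -b-> q1 -a-> q1 -a-> q1
First repeat at step 3: q1 was already visited.

So i = 2, j = 3, giving x = w[0:2] = ab, y = w[2:3] = a, z = w[3:4] = a.
Check: |xy| = 3 ≤ 3 and |y| = 1 ≥ 1. Reading y takes A from q1 back to q1, so every xyⁱz is accepted.

a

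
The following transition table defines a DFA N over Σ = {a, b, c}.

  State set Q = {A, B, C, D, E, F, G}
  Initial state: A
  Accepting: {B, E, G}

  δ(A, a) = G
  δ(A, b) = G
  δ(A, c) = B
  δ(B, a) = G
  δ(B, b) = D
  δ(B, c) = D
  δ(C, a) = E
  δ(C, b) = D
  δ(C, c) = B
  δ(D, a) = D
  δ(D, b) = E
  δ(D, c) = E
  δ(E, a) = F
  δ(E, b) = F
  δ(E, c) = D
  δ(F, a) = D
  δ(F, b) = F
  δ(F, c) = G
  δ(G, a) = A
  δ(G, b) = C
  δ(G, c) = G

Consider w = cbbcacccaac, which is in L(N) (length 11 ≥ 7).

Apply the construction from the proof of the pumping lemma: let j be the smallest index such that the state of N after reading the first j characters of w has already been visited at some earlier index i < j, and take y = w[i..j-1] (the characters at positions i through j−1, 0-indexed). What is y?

State sequence: A -c-> B -b-> D -b-> E -c-> D -a-> D -c-> E -c-> D -c-> E -a-> F -a-> D -c-> E
First repeat at step 4: D was already visited.

So i = 2, j = 4, giving x = w[0:2] = cb, y = w[2:4] = bc, z = w[4:11] = acccaac.
Check: |xy| = 4 ≤ 7 and |y| = 2 ≥ 1. Reading y takes N from D back to D, so every xyⁱz is accepted.
With |Q| = 7, pigeonhole forces a state repeat no later than step 7; the substring read between the first and second visits to that state can be pumped.

bc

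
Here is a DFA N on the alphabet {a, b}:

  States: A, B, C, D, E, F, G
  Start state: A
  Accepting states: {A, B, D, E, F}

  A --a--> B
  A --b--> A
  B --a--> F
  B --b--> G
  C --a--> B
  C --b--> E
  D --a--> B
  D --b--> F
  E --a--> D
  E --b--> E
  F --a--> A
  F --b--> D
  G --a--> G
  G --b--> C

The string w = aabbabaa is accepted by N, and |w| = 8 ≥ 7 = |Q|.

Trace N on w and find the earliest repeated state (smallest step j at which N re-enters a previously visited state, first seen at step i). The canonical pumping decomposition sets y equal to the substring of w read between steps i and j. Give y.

bb

State sequence: A -a-> B -a-> F -b-> D -b-> F -a-> A -b-> A -a-> B -a-> F
First repeat at step 4: F was already visited.

So i = 2, j = 4, giving x = w[0:2] = aa, y = w[2:4] = bb, z = w[4:8] = abaa.
Check: |xy| = 4 ≤ 7 and |y| = 2 ≥ 1. Reading y takes N from F back to F, so every xyⁱz is accepted.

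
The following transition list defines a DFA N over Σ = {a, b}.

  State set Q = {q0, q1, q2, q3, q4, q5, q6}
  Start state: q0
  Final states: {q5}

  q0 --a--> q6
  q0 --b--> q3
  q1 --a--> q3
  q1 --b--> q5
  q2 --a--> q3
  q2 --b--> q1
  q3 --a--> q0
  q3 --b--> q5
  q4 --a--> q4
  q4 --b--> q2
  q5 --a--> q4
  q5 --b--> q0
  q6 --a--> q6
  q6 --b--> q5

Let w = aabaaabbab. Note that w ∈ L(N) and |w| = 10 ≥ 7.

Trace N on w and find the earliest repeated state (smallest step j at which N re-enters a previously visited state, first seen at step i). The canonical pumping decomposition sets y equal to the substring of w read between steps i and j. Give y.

a

Run of N on w = a a b a a a b b a b:
  step 0: q0  (start)
  step 1: q6  (read a: q0→q6)
  step 2: q6  (read a: q6→q6)   ← first repeat (q6 seen earlier)
  step 3: q5  (read b: q6→q5)
  step 4: q4  (read a: q5→q4)
  step 5: q4  (read a: q4→q4)
  step 6: q4  (read a: q4→q4)
  step 7: q2  (read b: q4→q2)
  step 8: q1  (read b: q2→q1)
  step 9: q3  (read a: q1→q3)
  step 10: q5  (read b: q3→q5)

So i = 1, j = 2, giving x = w[0:1] = a, y = w[1:2] = a, z = w[2:10] = baaabbab.
Check: |xy| = 2 ≤ 7 and |y| = 1 ≥ 1. Reading y takes N from q6 back to q6, so every xyⁱz is accepted.
With |Q| = 7, pigeonhole forces a state repeat no later than step 7; the substring read between the first and second visits to that state can be pumped.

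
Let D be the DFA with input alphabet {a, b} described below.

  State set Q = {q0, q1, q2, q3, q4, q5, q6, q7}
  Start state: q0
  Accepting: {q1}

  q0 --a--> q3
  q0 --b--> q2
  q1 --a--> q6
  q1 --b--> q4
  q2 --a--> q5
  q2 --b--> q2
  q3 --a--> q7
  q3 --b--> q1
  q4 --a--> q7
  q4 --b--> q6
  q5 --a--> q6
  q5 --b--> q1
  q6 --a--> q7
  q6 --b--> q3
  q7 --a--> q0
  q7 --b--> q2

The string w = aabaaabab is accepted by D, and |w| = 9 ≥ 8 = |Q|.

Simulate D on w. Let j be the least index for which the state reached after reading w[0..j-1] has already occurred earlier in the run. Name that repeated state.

Run of D on w = a a b a a a b a b:
  step 0: q0  (start)
  step 1: q3  (read a: q0→q3)
  step 2: q7  (read a: q3→q7)
  step 3: q2  (read b: q7→q2)
  step 4: q5  (read a: q2→q5)
  step 5: q6  (read a: q5→q6)
  step 6: q7  (read a: q6→q7)   ← first repeat (q7 seen earlier)
  step 7: q2  (read b: q7→q2)
  step 8: q5  (read a: q2→q5)
  step 9: q1  (read b: q5→q1)

The earliest repeat is at step j = 6: D is in q7, which it already visited at step i = 2.
Since D has 8 states, any run of length ≥ 8 visits 8+1 states, so by pigeonhole some state repeats within the first 8 steps — that repeat gives the pumpable loop.

q7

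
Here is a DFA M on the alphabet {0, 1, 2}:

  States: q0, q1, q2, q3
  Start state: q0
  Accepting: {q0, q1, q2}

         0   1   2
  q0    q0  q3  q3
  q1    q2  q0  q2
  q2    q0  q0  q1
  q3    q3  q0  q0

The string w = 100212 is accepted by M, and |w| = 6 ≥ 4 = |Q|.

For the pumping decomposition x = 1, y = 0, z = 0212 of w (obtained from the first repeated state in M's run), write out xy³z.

10000212

xy^3z = 1·0·0·0·0212 = 10000212.
Reading y = 0 takes M from q3 back to q3, so after x·y·y·y the machine is still in q3, and z then leads to the accepting state q0. Hence 10000212 ∈ L(M).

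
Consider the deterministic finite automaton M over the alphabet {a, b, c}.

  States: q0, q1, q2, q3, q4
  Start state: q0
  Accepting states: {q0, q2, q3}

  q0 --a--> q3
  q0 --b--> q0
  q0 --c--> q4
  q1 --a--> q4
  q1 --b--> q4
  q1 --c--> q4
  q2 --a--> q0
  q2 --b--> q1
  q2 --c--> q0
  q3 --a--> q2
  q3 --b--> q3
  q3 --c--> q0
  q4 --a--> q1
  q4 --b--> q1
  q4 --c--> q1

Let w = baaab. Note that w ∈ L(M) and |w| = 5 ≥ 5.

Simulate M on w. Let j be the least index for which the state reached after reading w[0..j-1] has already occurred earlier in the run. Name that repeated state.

q0

Run of M on w = b a a a b:
  step 0: q0  (start)
  step 1: q0  (read b: q0→q0)   ← first repeat (q0 seen earlier)
  step 2: q3  (read a: q0→q3)
  step 3: q2  (read a: q3→q2)
  step 4: q0  (read a: q2→q0)
  step 5: q0  (read b: q0→q0)

The earliest repeat is at step j = 1: M is in q0, which it already visited at step i = 0.
With |Q| = 5, pigeonhole forces a state repeat no later than step 5; the substring read between the first and second visits to that state can be pumped.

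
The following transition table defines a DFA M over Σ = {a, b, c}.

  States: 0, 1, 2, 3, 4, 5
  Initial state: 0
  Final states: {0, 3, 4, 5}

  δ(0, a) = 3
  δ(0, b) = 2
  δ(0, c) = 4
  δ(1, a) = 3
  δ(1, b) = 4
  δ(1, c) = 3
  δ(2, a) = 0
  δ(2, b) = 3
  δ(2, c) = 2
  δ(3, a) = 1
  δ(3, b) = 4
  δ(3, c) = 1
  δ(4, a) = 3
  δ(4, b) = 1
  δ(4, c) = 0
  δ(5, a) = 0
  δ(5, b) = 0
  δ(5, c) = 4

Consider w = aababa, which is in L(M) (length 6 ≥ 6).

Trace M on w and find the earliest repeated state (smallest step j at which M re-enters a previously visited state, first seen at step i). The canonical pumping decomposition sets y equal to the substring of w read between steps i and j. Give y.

aba

State sequence: 0 -a-> 3 -a-> 1 -b-> 4 -a-> 3 -b-> 4 -a-> 3
First repeat at step 4: 3 was already visited.

So i = 1, j = 4, giving x = w[0:1] = a, y = w[1:4] = aba, z = w[4:6] = ba.
Check: |xy| = 4 ≤ 6 and |y| = 3 ≥ 1. Reading y takes M from 3 back to 3, so every xyⁱz is accepted.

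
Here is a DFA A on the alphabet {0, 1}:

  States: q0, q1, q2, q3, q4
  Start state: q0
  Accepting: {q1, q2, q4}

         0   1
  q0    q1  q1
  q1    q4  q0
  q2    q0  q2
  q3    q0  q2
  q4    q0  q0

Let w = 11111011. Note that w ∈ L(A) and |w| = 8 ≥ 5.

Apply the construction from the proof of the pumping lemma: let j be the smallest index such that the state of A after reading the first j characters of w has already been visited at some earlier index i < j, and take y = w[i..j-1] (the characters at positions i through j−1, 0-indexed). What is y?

State sequence: q0 -1-> q1 -1-> q0 -1-> q1 -1-> q0 -1-> q1 -0-> q4 -1-> q0 -1-> q1
First repeat at step 2: q0 was already visited.

So i = 0, j = 2, giving x = w[0:0] = ε, y = w[0:2] = 11, z = w[2:8] = 111011.
Check: |xy| = 2 ≤ 5 and |y| = 2 ≥ 1. Reading y takes A from q0 back to q0, so every xyⁱz is accepted.
Pumping length from the standard proof: p = 5 (the number of states). The repeated state found above gives |xy| = j ≤ 5 and |y| = j − i ≥ 1.

11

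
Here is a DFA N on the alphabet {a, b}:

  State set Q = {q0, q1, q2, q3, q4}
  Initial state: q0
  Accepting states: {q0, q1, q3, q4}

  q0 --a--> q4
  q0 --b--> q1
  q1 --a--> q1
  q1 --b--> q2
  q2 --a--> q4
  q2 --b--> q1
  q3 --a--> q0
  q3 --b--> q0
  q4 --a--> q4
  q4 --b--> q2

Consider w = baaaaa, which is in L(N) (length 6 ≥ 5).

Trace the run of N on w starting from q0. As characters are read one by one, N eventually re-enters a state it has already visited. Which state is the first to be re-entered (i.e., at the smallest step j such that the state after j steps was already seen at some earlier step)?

State sequence: q0 -b-> q1 -a-> q1 -a-> q1 -a-> q1 -a-> q1 -a-> q1
First repeat at step 2: q1 was already visited.

The earliest repeat is at step j = 2: N is in q1, which it already visited at step i = 1.
Pumping length from the standard proof: p = 5 (the number of states). The repeated state found above gives |xy| = j ≤ 5 and |y| = j − i ≥ 1.

q1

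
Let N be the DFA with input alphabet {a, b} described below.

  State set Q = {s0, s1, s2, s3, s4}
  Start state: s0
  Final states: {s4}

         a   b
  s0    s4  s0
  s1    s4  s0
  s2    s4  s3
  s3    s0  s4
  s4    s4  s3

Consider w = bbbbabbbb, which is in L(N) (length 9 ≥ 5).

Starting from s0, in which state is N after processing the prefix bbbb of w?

Run of N on the first 4 characters of w = b b b b:
  step 0: s0  (start)
  step 1: s0  (read b: s0→s0)
  step 2: s0  (read b: s0→s0)
  step 3: s0  (read b: s0→s0)
  step 4: s0  (read b: s0→s0)

After reading 4 characters, N is in state s0.

s0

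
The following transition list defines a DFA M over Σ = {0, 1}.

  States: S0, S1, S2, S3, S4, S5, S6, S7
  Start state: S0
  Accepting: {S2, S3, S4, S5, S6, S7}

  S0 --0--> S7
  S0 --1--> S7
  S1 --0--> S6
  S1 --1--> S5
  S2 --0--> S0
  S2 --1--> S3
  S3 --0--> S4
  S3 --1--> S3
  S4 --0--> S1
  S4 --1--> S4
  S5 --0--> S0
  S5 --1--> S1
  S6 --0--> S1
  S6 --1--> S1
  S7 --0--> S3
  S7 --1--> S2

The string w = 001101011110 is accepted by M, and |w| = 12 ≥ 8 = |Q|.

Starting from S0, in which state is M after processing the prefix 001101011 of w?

S1

Run of M on the first 9 characters of w = 0 0 1 1 0 1 0 1 1:
  step 0: S0  (start)
  step 1: S7  (read 0: S0→S7)
  step 2: S3  (read 0: S7→S3)
  step 3: S3  (read 1: S3→S3)
  step 4: S3  (read 1: S3→S3)
  step 5: S4  (read 0: S3→S4)
  step 6: S4  (read 1: S4→S4)
  step 7: S1  (read 0: S4→S1)
  step 8: S5  (read 1: S1→S5)
  step 9: S1  (read 1: S5→S1)

After reading 9 characters, M is in state S1.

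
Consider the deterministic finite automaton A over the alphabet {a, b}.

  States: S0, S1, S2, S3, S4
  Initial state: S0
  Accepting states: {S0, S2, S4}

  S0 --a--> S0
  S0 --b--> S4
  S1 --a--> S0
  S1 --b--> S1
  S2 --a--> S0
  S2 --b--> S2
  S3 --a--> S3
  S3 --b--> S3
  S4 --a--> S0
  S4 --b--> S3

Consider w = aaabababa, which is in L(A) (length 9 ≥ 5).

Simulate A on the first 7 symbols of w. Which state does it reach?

S0

State sequence: S0 -a-> S0 -a-> S0 -a-> S0 -b-> S4 -a-> S0 -b-> S4 -a-> S0

After reading 7 characters, A is in state S0.
(This kind of state-tracing is the core of the pumping-lemma construction: with 5 states, pigeonhole forces a repeat within the first 5 steps.)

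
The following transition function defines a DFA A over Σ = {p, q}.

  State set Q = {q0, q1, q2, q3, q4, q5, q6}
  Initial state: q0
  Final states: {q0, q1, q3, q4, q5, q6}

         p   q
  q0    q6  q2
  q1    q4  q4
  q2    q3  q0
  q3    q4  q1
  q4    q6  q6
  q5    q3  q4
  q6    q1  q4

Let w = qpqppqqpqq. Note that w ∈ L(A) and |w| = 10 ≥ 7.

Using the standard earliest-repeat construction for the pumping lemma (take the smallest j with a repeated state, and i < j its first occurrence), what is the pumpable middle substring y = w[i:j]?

State sequence: q0 -q-> q2 -p-> q3 -q-> q1 -p-> q4 -p-> q6 -q-> q4 -q-> q6 -p-> q1 -q-> q4 -q-> q6
First repeat at step 6: q4 was already visited.

So i = 4, j = 6, giving x = w[0:4] = qpqp, y = w[4:6] = pq, z = w[6:10] = qpqq.
Check: |xy| = 6 ≤ 7 and |y| = 2 ≥ 1. Reading y takes A from q4 back to q4, so every xyⁱz is accepted.

pq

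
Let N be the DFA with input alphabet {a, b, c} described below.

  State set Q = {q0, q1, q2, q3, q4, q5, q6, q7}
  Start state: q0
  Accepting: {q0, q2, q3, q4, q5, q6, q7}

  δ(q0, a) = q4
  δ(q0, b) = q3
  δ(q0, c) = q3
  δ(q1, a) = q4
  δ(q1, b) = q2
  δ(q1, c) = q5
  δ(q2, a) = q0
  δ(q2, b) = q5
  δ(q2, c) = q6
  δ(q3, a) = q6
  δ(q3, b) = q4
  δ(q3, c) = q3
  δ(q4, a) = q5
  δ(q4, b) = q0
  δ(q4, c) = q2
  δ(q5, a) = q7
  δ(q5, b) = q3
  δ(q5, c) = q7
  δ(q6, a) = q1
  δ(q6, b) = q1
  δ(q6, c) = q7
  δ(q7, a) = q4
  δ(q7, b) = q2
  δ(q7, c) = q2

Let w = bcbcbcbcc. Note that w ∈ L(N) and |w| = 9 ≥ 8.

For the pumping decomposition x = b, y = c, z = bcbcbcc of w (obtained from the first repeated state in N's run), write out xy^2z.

bccbcbcbcc

xy^2z = b·c·c·bcbcbcc = bccbcbcbcc.
Reading y = c takes N from q3 back to q3, so after x·y·y the machine is still in q3, and z then leads to the accepting state q7. Hence bccbcbcbcc ∈ L(N).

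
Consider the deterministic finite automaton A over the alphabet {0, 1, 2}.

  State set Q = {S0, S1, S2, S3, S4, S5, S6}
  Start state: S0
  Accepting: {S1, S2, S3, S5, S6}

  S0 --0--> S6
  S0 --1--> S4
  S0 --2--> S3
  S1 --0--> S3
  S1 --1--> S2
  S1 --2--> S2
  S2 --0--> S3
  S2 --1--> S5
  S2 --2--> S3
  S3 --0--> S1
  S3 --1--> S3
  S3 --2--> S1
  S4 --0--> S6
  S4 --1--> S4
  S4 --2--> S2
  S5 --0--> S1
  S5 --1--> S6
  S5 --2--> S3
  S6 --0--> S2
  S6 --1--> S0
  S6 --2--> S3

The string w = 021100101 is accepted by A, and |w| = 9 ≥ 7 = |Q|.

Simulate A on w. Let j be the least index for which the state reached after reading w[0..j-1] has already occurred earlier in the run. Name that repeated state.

S3

State sequence: S0 -0-> S6 -2-> S3 -1-> S3 -1-> S3 -0-> S1 -0-> S3 -1-> S3 -0-> S1 -1-> S2
First repeat at step 3: S3 was already visited.

The earliest repeat is at step j = 3: A is in S3, which it already visited at step i = 2.
The DFA has 7 states, so the proof of the pumping lemma guarantees a repeated state among the first 7+1 visited; the segment between the two visits is the pumpable y.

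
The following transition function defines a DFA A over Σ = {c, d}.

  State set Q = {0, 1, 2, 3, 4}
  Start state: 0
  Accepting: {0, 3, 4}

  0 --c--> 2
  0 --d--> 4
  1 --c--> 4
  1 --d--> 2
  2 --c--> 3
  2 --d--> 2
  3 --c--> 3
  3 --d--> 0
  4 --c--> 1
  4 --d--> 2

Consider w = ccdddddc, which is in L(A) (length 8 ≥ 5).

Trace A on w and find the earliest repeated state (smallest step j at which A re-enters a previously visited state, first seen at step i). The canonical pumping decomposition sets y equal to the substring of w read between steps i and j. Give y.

ccd

Run of A on w = c c d d d d d c:
  step 0: 0  (start)
  step 1: 2  (read c: 0→2)
  step 2: 3  (read c: 2→3)
  step 3: 0  (read d: 3→0)   ← first repeat (0 seen earlier)
  step 4: 4  (read d: 0→4)
  step 5: 2  (read d: 4→2)
  step 6: 2  (read d: 2→2)
  step 7: 2  (read d: 2→2)
  step 8: 3  (read c: 2→3)

So i = 0, j = 3, giving x = w[0:0] = ε, y = w[0:3] = ccd, z = w[3:8] = ddddc.
Check: |xy| = 3 ≤ 5 and |y| = 3 ≥ 1. Reading y takes A from 0 back to 0, so every xyⁱz is accepted.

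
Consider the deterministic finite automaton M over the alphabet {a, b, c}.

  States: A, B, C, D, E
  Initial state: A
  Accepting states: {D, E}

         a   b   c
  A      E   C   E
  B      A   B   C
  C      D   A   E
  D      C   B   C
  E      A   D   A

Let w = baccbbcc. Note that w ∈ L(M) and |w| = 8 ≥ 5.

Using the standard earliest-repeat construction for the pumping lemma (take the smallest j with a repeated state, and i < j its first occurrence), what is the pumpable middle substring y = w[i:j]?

ac

Run of M on w = b a c c b b c c:
  step 0: A  (start)
  step 1: C  (read b: A→C)
  step 2: D  (read a: C→D)
  step 3: C  (read c: D→C)   ← first repeat (C seen earlier)
  step 4: E  (read c: C→E)
  step 5: D  (read b: E→D)
  step 6: B  (read b: D→B)
  step 7: C  (read c: B→C)
  step 8: E  (read c: C→E)

So i = 1, j = 3, giving x = w[0:1] = b, y = w[1:3] = ac, z = w[3:8] = cbbcc.
Check: |xy| = 3 ≤ 5 and |y| = 2 ≥ 1. Reading y takes M from C back to C, so every xyⁱz is accepted.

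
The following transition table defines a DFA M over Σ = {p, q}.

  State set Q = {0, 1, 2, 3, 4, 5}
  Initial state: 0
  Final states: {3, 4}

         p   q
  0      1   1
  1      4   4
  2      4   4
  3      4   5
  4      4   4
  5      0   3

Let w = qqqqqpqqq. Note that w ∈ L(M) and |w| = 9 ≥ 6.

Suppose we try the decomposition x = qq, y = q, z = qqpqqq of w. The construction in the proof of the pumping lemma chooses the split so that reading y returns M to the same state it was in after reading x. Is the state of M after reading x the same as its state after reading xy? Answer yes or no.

State sequence: 0 -q-> 1 -q-> 4 -q-> 4

After x (step 2): 4. After xy (step 3): 4.
They match, so y = q drives M around a cycle from 4 back to itself; pumping y any number of times keeps M in 4 before reading z, and xyⁱz ∈ L(M) for every i ≥ 0.

yes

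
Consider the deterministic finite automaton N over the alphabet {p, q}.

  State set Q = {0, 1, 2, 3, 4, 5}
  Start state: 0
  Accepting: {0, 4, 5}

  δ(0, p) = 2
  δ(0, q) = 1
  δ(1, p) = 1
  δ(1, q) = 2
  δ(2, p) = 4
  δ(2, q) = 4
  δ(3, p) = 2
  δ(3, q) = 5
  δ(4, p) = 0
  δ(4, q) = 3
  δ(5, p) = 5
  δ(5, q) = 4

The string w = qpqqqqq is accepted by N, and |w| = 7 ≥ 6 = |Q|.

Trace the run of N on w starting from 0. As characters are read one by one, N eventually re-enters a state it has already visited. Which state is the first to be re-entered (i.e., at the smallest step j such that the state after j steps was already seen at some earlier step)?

1

State sequence: 0 -q-> 1 -p-> 1 -q-> 2 -q-> 4 -q-> 3 -q-> 5 -q-> 4
First repeat at step 2: 1 was already visited.

The earliest repeat is at step j = 2: N is in 1, which it already visited at step i = 1.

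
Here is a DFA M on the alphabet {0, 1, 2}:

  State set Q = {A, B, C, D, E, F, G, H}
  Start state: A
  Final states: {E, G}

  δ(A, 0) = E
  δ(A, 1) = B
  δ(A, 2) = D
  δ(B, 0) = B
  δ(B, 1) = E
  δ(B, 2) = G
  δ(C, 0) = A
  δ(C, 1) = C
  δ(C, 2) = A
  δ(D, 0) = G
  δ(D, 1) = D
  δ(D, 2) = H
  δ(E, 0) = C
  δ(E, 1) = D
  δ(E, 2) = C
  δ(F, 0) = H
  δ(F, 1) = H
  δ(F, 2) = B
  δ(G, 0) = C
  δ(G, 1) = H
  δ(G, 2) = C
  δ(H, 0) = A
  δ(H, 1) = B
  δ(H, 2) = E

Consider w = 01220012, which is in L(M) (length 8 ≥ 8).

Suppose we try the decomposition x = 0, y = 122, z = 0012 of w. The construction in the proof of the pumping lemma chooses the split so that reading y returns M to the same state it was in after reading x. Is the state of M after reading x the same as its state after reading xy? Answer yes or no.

State sequence: A -0-> E -1-> D -2-> H -2-> E

After x (step 1): E. After xy (step 4): E.
They match, so y = 122 drives M around a cycle from E back to itself; pumping y any number of times keeps M in E before reading z, and xyⁱz ∈ L(M) for every i ≥ 0.

yes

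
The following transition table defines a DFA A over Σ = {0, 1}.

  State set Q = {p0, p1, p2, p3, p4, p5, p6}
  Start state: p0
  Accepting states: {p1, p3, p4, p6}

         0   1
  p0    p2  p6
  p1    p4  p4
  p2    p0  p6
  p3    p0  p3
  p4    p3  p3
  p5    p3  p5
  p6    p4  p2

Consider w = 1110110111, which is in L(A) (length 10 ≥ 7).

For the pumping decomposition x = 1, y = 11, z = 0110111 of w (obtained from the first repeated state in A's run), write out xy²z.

xy^2z = 1·11·11·0110111 = 111110110111.
Reading y = 11 takes A from p6 back to p6, so after x·y·y the machine is still in p6, and z then leads to the accepting state p6. Hence 111110110111 ∈ L(A).

111110110111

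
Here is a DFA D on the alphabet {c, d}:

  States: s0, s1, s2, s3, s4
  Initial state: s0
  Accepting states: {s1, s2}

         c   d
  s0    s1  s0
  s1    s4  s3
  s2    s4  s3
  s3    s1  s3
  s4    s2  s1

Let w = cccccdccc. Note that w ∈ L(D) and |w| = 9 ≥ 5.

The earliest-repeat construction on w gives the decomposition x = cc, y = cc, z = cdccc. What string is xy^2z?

cccccccdccc

xy^2z = cc·cc·cc·cdccc = cccccccdccc.
Reading y = cc takes D from s4 back to s4, so after x·y·y the machine is still in s4, and z then leads to the accepting state s2. Hence cccccccdccc ∈ L(D).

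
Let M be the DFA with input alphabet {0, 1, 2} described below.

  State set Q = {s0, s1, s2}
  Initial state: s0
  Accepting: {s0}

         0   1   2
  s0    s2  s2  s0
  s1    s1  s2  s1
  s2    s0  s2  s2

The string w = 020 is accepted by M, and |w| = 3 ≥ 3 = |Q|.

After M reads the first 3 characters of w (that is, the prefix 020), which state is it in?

s0

State sequence: s0 -0-> s2 -2-> s2 -0-> s0

After reading 3 characters, M is in state s0.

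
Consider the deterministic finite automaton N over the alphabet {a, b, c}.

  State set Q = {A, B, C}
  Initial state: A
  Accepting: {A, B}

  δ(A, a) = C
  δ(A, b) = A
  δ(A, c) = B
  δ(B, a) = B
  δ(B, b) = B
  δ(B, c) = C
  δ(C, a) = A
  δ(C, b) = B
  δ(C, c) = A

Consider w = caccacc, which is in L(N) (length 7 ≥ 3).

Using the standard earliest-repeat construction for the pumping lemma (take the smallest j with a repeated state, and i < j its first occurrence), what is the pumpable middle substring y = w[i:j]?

a

State sequence: A -c-> B -a-> B -c-> C -c-> A -a-> C -c-> A -c-> B
First repeat at step 2: B was already visited.

So i = 1, j = 2, giving x = w[0:1] = c, y = w[1:2] = a, z = w[2:7] = ccacc.
Check: |xy| = 2 ≤ 3 and |y| = 1 ≥ 1. Reading y takes N from B back to B, so every xyⁱz is accepted.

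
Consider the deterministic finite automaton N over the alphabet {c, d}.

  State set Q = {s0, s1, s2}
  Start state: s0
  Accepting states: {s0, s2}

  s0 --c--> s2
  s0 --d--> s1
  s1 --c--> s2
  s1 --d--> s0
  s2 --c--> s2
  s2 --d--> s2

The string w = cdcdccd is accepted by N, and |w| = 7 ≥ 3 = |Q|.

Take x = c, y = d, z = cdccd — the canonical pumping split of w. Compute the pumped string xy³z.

cdddcdccd

xy^3z = c·d·d·d·cdccd = cdddcdccd.
Reading y = d takes N from s2 back to s2, so after x·y·y·y the machine is still in s2, and z then leads to the accepting state s2. Hence cdddcdccd ∈ L(N).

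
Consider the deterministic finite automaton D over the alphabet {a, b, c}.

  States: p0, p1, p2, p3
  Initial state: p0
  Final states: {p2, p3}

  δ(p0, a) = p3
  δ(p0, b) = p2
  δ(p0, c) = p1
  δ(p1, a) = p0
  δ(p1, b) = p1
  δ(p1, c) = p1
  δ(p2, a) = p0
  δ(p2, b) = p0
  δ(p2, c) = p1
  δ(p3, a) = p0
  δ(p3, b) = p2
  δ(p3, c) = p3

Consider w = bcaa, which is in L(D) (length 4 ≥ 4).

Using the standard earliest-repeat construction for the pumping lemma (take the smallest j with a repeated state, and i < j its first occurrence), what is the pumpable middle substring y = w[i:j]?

Run of D on w = b c a a:
  step 0: p0  (start)
  step 1: p2  (read b: p0→p2)
  step 2: p1  (read c: p2→p1)
  step 3: p0  (read a: p1→p0)   ← first repeat (p0 seen earlier)
  step 4: p3  (read a: p0→p3)

So i = 0, j = 3, giving x = w[0:0] = ε, y = w[0:3] = bca, z = w[3:4] = a.
Check: |xy| = 3 ≤ 4 and |y| = 3 ≥ 1. Reading y takes D from p0 back to p0, so every xyⁱz is accepted.
Pumping length from the standard proof: p = 4 (the number of states). The repeated state found above gives |xy| = j ≤ 4 and |y| = j − i ≥ 1.

bca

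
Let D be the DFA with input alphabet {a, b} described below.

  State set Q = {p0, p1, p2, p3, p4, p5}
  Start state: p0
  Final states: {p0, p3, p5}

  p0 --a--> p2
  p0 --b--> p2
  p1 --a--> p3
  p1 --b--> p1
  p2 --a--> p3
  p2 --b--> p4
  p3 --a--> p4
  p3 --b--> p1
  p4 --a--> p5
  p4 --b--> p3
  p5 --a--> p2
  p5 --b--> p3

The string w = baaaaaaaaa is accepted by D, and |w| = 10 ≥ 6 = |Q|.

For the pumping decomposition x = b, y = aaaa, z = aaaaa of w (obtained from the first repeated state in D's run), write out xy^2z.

xy^2z = b·aaaa·aaaa·aaaaa = baaaaaaaaaaaaa.
Reading y = aaaa takes D from p2 back to p2, so after x·y·y the machine is still in p2, and z then leads to the accepting state p3. Hence baaaaaaaaaaaaa ∈ L(D).

baaaaaaaaaaaaa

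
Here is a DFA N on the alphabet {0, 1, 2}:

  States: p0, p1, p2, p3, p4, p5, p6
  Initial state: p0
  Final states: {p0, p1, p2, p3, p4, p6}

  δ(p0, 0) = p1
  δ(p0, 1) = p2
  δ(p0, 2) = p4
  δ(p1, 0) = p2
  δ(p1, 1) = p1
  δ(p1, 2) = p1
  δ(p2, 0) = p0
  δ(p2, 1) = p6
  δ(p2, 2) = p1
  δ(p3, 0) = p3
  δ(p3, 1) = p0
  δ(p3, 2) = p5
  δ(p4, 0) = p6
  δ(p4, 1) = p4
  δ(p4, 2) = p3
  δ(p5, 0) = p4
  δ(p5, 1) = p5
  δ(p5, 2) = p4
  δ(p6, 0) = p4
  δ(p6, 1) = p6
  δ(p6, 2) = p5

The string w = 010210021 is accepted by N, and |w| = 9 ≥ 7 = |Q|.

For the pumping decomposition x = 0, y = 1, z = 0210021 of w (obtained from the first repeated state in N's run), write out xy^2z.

xy^2z = 0·1·1·0210021 = 0110210021.
Reading y = 1 takes N from p1 back to p1, so after x·y·y the machine is still in p1, and z then leads to the accepting state p4. Hence 0110210021 ∈ L(N).

0110210021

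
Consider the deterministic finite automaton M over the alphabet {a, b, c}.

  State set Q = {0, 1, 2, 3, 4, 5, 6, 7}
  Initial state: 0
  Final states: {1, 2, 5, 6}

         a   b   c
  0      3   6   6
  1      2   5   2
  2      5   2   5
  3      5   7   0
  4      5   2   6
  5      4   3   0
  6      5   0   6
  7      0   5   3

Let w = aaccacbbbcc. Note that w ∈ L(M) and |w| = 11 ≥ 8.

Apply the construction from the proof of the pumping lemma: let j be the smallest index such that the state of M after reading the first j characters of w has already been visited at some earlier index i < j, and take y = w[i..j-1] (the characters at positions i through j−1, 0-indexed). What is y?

Run of M on w = a a c c a c b b b c c:
  step 0: 0  (start)
  step 1: 3  (read a: 0→3)
  step 2: 5  (read a: 3→5)
  step 3: 0  (read c: 5→0)   ← first repeat (0 seen earlier)
  step 4: 6  (read c: 0→6)
  step 5: 5  (read a: 6→5)
  step 6: 0  (read c: 5→0)
  step 7: 6  (read b: 0→6)
  step 8: 0  (read b: 6→0)
  step 9: 6  (read b: 0→6)
  step 10: 6  (read c: 6→6)
  step 11: 6  (read c: 6→6)

So i = 0, j = 3, giving x = w[0:0] = ε, y = w[0:3] = aac, z = w[3:11] = cacbbbcc.
Check: |xy| = 3 ≤ 8 and |y| = 3 ≥ 1. Reading y takes M from 0 back to 0, so every xyⁱz is accepted.

aac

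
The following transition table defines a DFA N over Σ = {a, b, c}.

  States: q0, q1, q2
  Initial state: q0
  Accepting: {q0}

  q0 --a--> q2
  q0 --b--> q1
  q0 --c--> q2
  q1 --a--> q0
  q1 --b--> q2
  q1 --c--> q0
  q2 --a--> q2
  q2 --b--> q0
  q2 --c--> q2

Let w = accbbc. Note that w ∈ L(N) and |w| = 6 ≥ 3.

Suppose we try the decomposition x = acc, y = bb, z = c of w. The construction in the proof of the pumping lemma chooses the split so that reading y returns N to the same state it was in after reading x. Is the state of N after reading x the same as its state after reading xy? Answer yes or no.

no

Run of N on the first 5 characters of w = a c c b b:
  step 0: q0  (start)
  step 1: q2  (read a: q0→q2)
  step 2: q2  (read c: q2→q2)
  step 3: q2  (read c: q2→q2)
  step 4: q0  (read b: q2→q0)
  step 5: q1  (read b: q0→q1)

After x (step 3): q2. After xy (step 5): q1.
They differ (q2 ≠ q1), so y is not a cycle from the state after x; this split is not the one the pumping-lemma construction produces, and pumping y need not keep the string in L(N).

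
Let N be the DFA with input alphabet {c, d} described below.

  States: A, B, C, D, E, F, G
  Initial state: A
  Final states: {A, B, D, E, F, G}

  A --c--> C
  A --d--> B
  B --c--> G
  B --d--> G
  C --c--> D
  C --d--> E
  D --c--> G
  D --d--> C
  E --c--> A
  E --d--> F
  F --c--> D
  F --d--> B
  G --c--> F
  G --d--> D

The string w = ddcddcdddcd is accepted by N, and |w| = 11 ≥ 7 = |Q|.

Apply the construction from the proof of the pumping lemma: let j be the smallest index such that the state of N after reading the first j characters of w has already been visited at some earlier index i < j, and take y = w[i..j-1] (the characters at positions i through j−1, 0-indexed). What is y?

Run of N on w = d d c d d c d d d c d:
  step 0: A  (start)
  step 1: B  (read d: A→B)
  step 2: G  (read d: B→G)
  step 3: F  (read c: G→F)
  step 4: B  (read d: F→B)   ← first repeat (B seen earlier)
  step 5: G  (read d: B→G)
  step 6: F  (read c: G→F)
  step 7: B  (read d: F→B)
  step 8: G  (read d: B→G)
  step 9: D  (read d: G→D)
  step 10: G  (read c: D→G)
  step 11: D  (read d: G→D)

So i = 1, j = 4, giving x = w[0:1] = d, y = w[1:4] = dcd, z = w[4:11] = dcdddcd.
Check: |xy| = 4 ≤ 7 and |y| = 3 ≥ 1. Reading y takes N from B back to B, so every xyⁱz is accepted.
With |Q| = 7, pigeonhole forces a state repeat no later than step 7; the substring read between the first and second visits to that state can be pumped.

dcd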